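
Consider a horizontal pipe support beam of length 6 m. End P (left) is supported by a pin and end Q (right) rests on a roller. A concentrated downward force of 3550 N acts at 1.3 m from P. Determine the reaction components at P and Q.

P_x = 0, P_y = 2781 N, Q_y = 769.2 N

Taking moments about P: Q_y·6 − 3550·1.3 = 0 → Q_y = 4615/6 = 769.167 ≈ 769.2 N.
ΣF_y = 0: P_y + 769.167 − 3550 = 0 → P_y = 2781 N.
ΣF_x = 0: no horizontal applied forces, so P_x = 0.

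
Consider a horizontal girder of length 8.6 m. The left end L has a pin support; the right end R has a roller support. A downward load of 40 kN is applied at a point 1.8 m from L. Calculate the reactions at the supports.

L_x = 0, L_y = 31.63 kN, R_y = 8.372 kN

ΣM about L: R_y·8.6 − 40·1.8 = 0 → R_y = 72/8.6 = 8.37209 ≈ 8.372 kN.
ΣF_y = 0: L_y + 8.37209 − 40 = 0 → L_y = 31.63 kN.
ΣF_x = 0: no horizontal applied forces, so L_x = 0.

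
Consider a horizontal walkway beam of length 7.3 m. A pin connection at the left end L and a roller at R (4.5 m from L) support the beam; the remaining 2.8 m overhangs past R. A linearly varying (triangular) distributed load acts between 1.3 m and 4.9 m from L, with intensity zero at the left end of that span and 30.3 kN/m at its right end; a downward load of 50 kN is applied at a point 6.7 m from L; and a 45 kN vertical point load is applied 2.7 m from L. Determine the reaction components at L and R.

L_x = 0, L_y = 3.252 kN, R_y = 146.3 kN

Resultant of the triangular load: ½ × 30.3 × 3.6 = 54.54 kN, acting at 3.7 m from L (one-third of the span from the peak).
Moments about L: R_y·4.5 − (½·30.3·3.6)·3.7 − 50·6.7 − 45·2.7 = 0 → R_y = 658.298/4.5 = 146.288 ≈ 146.3 kN.
ΣF_y = 0: L_y + 146.288 − ½·30.3·3.6 − 50 − 45 = 0 → L_y = 3.252 kN.
ΣF_x = 0: no horizontal applied forces, so L_x = 0.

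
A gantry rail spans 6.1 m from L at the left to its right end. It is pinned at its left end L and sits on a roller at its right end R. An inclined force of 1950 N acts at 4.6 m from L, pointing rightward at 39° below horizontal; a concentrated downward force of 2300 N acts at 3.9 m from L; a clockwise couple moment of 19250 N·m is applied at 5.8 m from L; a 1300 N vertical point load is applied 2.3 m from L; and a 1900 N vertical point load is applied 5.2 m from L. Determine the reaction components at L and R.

Taking moments about L: R_y·6.1 − 1950·sin39°·4.6 − 2300·3.9 − 19250 − 1300·2.3 − 1900·5.2 = 0 → R_y = 46735/6.1 = 7661.48 ≈ 7661 N.
ΣF_y = 0: L_y + 7661.48 − 1950·sin39° − 2300 − 1300 − 1900 = 0 → L_y = -934.3 N.
ΣF_x = 0: L_x + 1950·cos39° = 0 → L_x = -1515 N.

L_x = -1515 N, L_y = -934.3 N, R_y = 7661 N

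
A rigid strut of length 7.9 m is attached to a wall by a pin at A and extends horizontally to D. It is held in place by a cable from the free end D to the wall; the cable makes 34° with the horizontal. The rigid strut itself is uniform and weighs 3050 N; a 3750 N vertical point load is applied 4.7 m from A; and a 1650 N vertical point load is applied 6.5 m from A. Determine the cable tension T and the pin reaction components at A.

T = 9145 N, A_x = 7581 N, A_y = 3336 N

ΣM about A: T·sin34°·7.9 − 3050·3.95 − 3750·4.7 − 1650·6.5 = 0 → T = 40397.5/(7.9·0.559193) = 9144.62 ≈ 9145 N.
ΣF_x = 0: A_x − T·cos34° = 0 → A_x = 9144.62 × 0.829038 = 7581 N.
ΣF_y = 0: A_y + T·sin34° − 3050 − 3750 − 1650 = 0 → A_y = 8450 − 9144.62 × 0.559193 = 3336 N.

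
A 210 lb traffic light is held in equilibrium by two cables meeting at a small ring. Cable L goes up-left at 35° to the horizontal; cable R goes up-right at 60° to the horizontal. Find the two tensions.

ΣF_x = 0: −T_L·cos35° + T_R·cos60° = 0 → T_R = 1.6383·T_L.
ΣF_y = 0: T_L·sin35° + T_R·sin60° = 210.
Substitute: T_L·(0.573576 + 1.6383·0.866025) = 210 → T_L = 105.401 ≈ 105.4 lb.
Then T_R = 1.6383 × 105.401 = 172.7 lb.

T_L = 105.4 lb, T_R = 172.7 lb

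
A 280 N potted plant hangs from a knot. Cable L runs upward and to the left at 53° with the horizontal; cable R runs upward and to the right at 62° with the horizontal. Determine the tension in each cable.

ΣF_x = 0: −T_L·cos53° + T_R·cos62° = 0 → T_R = 1.2819·T_L.
ΣF_y = 0: T_L·sin53° + T_R·sin62° = 280.
Substitute: T_L·(0.798636 + 1.2819·0.882948) = 280 → T_L = 145.041 ≈ 145.0 N.
Then T_R = 1.2819 × 145.041 = 185.9 N.

T_L = 145.0 N, T_R = 185.9 N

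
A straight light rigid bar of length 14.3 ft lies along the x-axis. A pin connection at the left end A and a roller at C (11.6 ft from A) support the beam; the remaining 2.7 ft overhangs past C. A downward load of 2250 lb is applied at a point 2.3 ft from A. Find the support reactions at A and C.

A_x = 0, A_y = 1804 lb, C_y = 446.1 lb

Moments about A: C_y·11.6 − 2250·2.3 = 0 → C_y = 5175/11.6 = 446.121 ≈ 446.1 lb.
ΣF_y = 0: A_y + 446.121 − 2250 = 0 → A_y = 1804 lb.
ΣF_x = 0: no horizontal applied forces, so A_x = 0.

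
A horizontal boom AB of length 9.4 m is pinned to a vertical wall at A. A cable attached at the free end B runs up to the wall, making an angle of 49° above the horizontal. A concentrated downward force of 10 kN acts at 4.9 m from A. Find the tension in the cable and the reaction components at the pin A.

ΣM about A: T·sin49°·9.4 − 10·4.9 = 0 → T = 49/(9.4·0.75471) = 6.90698 ≈ 6.907 kN.
ΣF_x = 0: A_x − T·cos49° = 0 → A_x = 6.90698 × 0.656059 = 4.531 kN.
ΣF_y = 0: A_y + T·sin49° − 10 = 0 → A_y = 10 − 6.90698 × 0.75471 = 4.787 kN.

T = 6.907 kN, A_x = 4.531 kN, A_y = 4.787 kN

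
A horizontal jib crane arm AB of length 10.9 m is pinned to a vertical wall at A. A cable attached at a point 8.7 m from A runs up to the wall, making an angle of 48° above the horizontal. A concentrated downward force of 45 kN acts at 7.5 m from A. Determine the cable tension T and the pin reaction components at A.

T = 52.20 kN, A_x = 34.93 kN, A_y = 6.207 kN

ΣM about A: T·sin48°·8.7 − 45·7.5 = 0 → T = 337.5/(8.7·0.743145) = 52.2013 ≈ 52.20 kN.
ΣF_x = 0: A_x − T·cos48° = 0 → A_x = 52.2013 × 0.669131 = 34.93 kN.
ΣF_y = 0: A_y + T·sin48° − 45 = 0 → A_y = 45 − 52.2013 × 0.743145 = 6.207 kN.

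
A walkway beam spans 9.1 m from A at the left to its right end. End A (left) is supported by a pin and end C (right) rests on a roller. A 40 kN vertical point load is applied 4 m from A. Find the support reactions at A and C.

A_x = 0, A_y = 22.42 kN, C_y = 17.58 kN

ΣM about A: C_y·9.1 − 40·4 = 0 → C_y = 160/9.1 = 17.5824 ≈ 17.58 kN.
ΣF_y = 0: A_y + 17.5824 − 40 = 0 → A_y = 22.42 kN.
ΣF_x = 0: no horizontal applied forces, so A_x = 0.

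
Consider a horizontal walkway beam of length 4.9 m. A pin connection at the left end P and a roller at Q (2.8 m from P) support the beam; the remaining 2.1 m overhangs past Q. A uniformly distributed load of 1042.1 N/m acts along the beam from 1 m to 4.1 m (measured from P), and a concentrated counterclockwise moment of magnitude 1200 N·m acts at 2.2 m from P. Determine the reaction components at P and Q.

Resultant of the distributed load: 1042.1 × 3.1 = 3230.51 N at 2.55 m from P.
ΣM about P: Q_y·2.8 − (1042.1·3.1)·2.55 + 1200 = 0 → Q_y = 7037.8005/2.8 = 2513.5 ≈ 2514 N.
ΣF_y = 0: P_y + 2513.5 − 1042.1·3.1 = 0 → P_y = 717.0 N.
ΣF_x = 0: no horizontal applied forces, so P_x = 0.

P_x = 0, P_y = 717.0 N, Q_y = 2514 N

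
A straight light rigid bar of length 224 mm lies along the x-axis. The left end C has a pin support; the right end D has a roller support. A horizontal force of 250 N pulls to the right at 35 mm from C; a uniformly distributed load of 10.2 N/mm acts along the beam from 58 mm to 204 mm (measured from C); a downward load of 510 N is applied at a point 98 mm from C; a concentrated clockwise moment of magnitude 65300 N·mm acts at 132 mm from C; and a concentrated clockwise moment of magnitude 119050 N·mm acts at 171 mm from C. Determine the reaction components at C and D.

C_x = -250.0 N, C_y = 82.17 N, D_y = 1917 N

Resultant of the distributed load: 10.2 × 146 = 1489.2 N at 131 mm from C.
ΣM about C: D_y·224 − (10.2·146)·131 − 510·98 − 65300 − 119050 = 0 → D_y = 429415.2/224 = 1917.03 ≈ 1917 N.
ΣF_y = 0: C_y + 1917.03 − 10.2·146 − 510 = 0 → C_y = 82.17 N.
ΣF_x = 0: C_x + 250 = 0 → C_x = -250.0 N.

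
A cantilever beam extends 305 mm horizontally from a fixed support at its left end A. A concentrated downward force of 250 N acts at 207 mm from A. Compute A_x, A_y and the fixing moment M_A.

A_x = 0, A_y = 250.0 N, M_A = 51750 N·mm

ΣF_x = 0: A_x = 0.
ΣF_y = 0: A_y − 250 = 0 → A_y = 250.0 N.
ΣM about A: M_A − 250·207 = 0 → M_A = 51750 N·mm.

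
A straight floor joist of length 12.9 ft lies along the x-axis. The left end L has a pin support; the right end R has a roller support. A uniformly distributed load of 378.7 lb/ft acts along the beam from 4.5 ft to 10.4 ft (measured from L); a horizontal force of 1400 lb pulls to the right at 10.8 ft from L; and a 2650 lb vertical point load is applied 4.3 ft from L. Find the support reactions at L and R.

L_x = -1400 lb, L_y = 2711 lb, R_y = 2174 lb

Resultant of the distributed load: 378.7 × 5.9 = 2234.33 lb at 7.45 ft from L.
Taking moments about L: R_y·12.9 − (378.7·5.9)·7.45 − 2650·4.3 = 0 → R_y = 28040.7585/12.9 = 2173.7 ≈ 2174 lb.
ΣF_y = 0: L_y + 2173.7 − 378.7·5.9 − 2650 = 0 → L_y = 2711 lb.
ΣF_x = 0: L_x + 1400 = 0 → L_x = -1400 lb.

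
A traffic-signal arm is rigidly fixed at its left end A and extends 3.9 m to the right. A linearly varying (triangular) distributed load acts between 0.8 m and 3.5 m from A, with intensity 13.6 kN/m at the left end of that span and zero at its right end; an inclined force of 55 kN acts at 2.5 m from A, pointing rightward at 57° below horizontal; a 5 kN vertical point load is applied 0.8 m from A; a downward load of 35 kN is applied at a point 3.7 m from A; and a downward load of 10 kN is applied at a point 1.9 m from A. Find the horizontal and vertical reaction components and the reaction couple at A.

A_x = -29.96 kN, A_y = 114.5 kN, M_A = 299.0 kN·m

Resultant of the triangular load: ½ × 13.6 × 2.7 = 18.36 kN, acting at 1.7 m from A (one-third of the span from the peak).
ΣF_x = 0: A_x + 55·cos57° = 0 → A_x = -29.96 kN.
ΣF_y = 0: A_y − ½·13.6·2.7 − 55·sin57° − 5 − 35 − 10 = 0 → A_y = 114.5 kN.
ΣM about A: M_A − (½·13.6·2.7)·1.7 − 55·sin57°·2.5 − 5·0.8 − 35·3.7 − 10·1.9 = 0 → M_A = 299.0 kN·m.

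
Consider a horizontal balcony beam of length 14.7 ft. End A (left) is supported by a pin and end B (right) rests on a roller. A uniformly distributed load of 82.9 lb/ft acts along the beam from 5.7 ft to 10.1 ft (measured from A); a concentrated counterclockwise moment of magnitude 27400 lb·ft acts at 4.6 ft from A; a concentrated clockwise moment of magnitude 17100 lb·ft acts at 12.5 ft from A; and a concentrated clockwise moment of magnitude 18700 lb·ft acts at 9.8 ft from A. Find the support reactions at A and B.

A_x = 0, A_y = -402.7 lb, B_y = 767.5 lb

Resultant of the distributed load: 82.9 × 4.4 = 364.76 lb at 7.9 ft from A.
Moments about A: B_y·14.7 − (82.9·4.4)·7.9 + 27400 − 17100 − 18700 = 0 → B_y = 11281.604/14.7 = 767.456 ≈ 767.5 lb.
ΣF_y = 0: A_y + 767.456 − 82.9·4.4 = 0 → A_y = -402.7 lb.
ΣF_x = 0: no horizontal applied forces, so A_x = 0.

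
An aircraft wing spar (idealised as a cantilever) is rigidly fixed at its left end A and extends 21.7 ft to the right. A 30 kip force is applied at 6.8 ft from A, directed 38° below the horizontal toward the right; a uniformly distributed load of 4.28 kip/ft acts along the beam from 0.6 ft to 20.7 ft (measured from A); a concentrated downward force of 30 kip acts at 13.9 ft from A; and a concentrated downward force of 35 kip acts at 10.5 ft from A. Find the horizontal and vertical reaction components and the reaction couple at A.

A_x = -23.64 kip, A_y = 169.5 kip, M_A = 1826 kip·ft

Resultant of the distributed load: 4.28 × 20.1 = 86.028 kip at 10.65 ft from A.
ΣF_x = 0: A_x + 30·cos38° = 0 → A_x = -23.64 kip.
ΣF_y = 0: A_y − 30·sin38° − 4.28·20.1 − 30 − 35 = 0 → A_y = 169.5 kip.
ΣM about A: M_A − 30·sin38°·6.8 − (4.28·20.1)·10.65 − 30·13.9 − 35·10.5 = 0 → M_A = 1826 kip·ft.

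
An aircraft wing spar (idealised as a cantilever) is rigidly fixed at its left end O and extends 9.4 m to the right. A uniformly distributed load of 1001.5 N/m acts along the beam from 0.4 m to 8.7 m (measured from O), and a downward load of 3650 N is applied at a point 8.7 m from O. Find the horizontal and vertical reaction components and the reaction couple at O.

Resultant of the distributed load: 1001.5 × 8.3 = 8312.45 N at 4.55 m from O.
ΣF_x = 0: O_x = 0.
ΣF_y = 0: O_y − 1001.5·8.3 − 3650 = 0 → O_y = 11960 N.
ΣM about O: M_O − (1001.5·8.3)·4.55 − 3650·8.7 = 0 → M_O = 69580 N·m.

O_x = 0, O_y = 11960 N, M_O = 69580 N·m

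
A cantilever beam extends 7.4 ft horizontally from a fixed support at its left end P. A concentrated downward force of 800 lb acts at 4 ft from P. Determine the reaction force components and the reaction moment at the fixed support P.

ΣF_x = 0: P_x = 0.
ΣF_y = 0: P_y − 800 = 0 → P_y = 800.0 lb.
ΣM about P: M_P − 800·4 = 0 → M_P = 3200 lb·ft.

P_x = 0, P_y = 800.0 lb, M_P = 3200 lb·ft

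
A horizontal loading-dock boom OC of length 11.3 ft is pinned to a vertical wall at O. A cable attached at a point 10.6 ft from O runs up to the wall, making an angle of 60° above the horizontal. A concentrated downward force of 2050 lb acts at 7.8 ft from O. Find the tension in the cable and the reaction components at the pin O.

T = 1742 lb, O_x = 870.9 lb, O_y = 541.5 lb

ΣM about O: T·sin60°·10.6 − 2050·7.8 = 0 → T = 15990/(10.6·0.866025) = 1741.86 ≈ 1742 lb.
ΣF_x = 0: O_x − T·cos60° = 0 → O_x = 1741.86 × 0.5 = 870.9 lb.
ΣF_y = 0: O_y + T·sin60° − 2050 = 0 → O_y = 2050 − 1741.86 × 0.866025 = 541.5 lb.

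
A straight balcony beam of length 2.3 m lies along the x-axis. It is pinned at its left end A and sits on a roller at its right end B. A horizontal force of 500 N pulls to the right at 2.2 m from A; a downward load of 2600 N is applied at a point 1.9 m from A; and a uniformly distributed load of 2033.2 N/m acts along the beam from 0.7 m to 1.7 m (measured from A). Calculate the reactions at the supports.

A_x = -500.0 N, A_y = 1425 N, B_y = 3209 N

Resultant of the distributed load: 2033.2 × 1 = 2033.2 N at 1.2 m from A.
Taking moments about A: B_y·2.3 − 2600·1.9 − (2033.2·1)·1.2 = 0 → B_y = 7379.84/2.3 = 3208.63 ≈ 3209 N.
ΣF_y = 0: A_y + 3208.63 − 2600 − 2033.2·1 = 0 → A_y = 1425 N.
ΣF_x = 0: A_x + 500 = 0 → A_x = -500.0 N.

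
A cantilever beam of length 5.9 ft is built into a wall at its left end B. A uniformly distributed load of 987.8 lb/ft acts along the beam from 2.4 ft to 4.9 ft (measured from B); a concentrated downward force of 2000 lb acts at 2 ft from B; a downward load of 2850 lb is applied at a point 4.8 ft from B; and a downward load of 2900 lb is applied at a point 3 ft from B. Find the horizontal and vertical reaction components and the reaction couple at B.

B_x = 0, B_y = 10220 lb, M_B = 35390 lb·ft

Resultant of the distributed load: 987.8 × 2.5 = 2469.5 lb at 3.65 ft from B.
ΣF_x = 0: B_x = 0.
ΣF_y = 0: B_y − 987.8·2.5 − 2000 − 2850 − 2900 = 0 → B_y = 10220 lb.
ΣM about B: M_B − (987.8·2.5)·3.65 − 2000·2 − 2850·4.8 − 2900·3 = 0 → M_B = 35390 lb·ft.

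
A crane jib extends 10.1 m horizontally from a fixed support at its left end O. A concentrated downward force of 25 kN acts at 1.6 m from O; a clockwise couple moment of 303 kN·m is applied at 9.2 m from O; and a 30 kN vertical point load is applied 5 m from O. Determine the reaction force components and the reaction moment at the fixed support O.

O_x = 0, O_y = 55.00 kN, M_O = 493.0 kN·m

ΣF_x = 0: O_x = 0.
ΣF_y = 0: O_y − 25 − 30 = 0 → O_y = 55.00 kN.
ΣM about O: M_O − 25·1.6 − 303 − 30·5 = 0 → M_O = 493.0 kN·m.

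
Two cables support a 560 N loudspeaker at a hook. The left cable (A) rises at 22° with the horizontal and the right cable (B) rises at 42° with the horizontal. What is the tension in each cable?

T_A = 463.0 N, T_B = 577.7 N

ΣF_x = 0: −T_A·cos22° + T_B·cos42° = 0 → T_B = 1.24765·T_A.
ΣF_y = 0: T_A·sin22° + T_B·sin42° = 560.
Substitute: T_A·(0.374607 + 1.24765·0.669131) = 560 → T_A = 463.021 ≈ 463.0 N.
Then T_B = 1.24765 × 463.021 = 577.7 N.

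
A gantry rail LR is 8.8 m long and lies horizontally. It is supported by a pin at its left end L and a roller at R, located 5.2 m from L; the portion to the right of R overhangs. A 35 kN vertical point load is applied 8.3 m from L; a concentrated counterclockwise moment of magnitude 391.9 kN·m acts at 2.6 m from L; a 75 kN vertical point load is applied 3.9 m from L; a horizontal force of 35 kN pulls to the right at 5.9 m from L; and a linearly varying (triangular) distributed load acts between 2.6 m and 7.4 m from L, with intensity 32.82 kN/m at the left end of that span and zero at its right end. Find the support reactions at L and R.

L_x = -35.00 kN, L_y = 88.40 kN, R_y = 100.4 kN

Resultant of the triangular load: ½ × 32.82 × 4.8 = 78.768 kN, acting at 4.2 m from L (one-third of the span from the peak).
ΣM about L: R_y·5.2 − 35·8.3 + 391.9 − 75·3.9 − (½·32.82·4.8)·4.2 = 0 → R_y = 521.9256/5.2 = 100.37 ≈ 100.4 kN.
ΣF_y = 0: L_y + 100.37 − 35 − 75 − ½·32.82·4.8 = 0 → L_y = 88.40 kN.
ΣF_x = 0: L_x + 35 = 0 → L_x = -35.00 kN.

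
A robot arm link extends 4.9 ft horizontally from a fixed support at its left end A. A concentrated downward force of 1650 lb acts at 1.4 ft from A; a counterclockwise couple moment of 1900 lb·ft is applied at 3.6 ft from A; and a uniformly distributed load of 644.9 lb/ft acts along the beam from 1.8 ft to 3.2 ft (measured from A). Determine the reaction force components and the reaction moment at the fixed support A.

Resultant of the distributed load: 644.9 × 1.4 = 902.86 lb at 2.5 ft from A.
ΣF_x = 0: A_x = 0.
ΣF_y = 0: A_y − 1650 − 644.9·1.4 = 0 → A_y = 2553 lb.
ΣM about A: M_A − 1650·1.4 + 1900 − (644.9·1.4)·2.5 = 0 → M_A = 2667 lb·ft.

A_x = 0, A_y = 2553 lb, M_A = 2667 lb·ft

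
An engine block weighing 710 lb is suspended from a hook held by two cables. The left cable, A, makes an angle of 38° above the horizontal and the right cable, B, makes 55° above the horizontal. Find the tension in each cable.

T_A = 407.8 lb, T_B = 560.3 lb

ΣF_x = 0: −T_A·cos38° + T_B·cos55° = 0 → T_B = 1.37385·T_A.
ΣF_y = 0: T_A·sin38° + T_B·sin55° = 710.
Substitute: T_A·(0.615661 + 1.37385·0.819152) = 710 → T_A = 407.799 ≈ 407.8 lb.
Then T_B = 1.37385 × 407.799 = 560.3 lb.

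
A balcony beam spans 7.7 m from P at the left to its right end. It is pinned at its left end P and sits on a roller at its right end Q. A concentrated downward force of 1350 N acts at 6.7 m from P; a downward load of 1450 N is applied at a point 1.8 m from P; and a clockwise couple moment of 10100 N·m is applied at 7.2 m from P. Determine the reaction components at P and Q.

P_x = 0, P_y = -25.32 N, Q_y = 2825 N

ΣM about P: Q_y·7.7 − 1350·6.7 − 1450·1.8 − 10100 = 0 → Q_y = 21755/7.7 = 2825.32 ≈ 2825 N.
ΣF_y = 0: P_y + 2825.32 − 1350 − 1450 = 0 → P_y = -25.32 N.
ΣF_x = 0: no horizontal applied forces, so P_x = 0.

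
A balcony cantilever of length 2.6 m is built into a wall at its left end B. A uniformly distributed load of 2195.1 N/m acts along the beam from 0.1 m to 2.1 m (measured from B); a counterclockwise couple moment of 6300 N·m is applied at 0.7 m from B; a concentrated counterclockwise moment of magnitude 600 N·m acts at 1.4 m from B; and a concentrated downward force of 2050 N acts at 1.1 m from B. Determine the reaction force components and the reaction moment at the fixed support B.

B_x = 0, B_y = 6440 N, M_B = 184.2 N·m

Resultant of the distributed load: 2195.1 × 2 = 4390.2 N at 1.1 m from B.
ΣF_x = 0: B_x = 0.
ΣF_y = 0: B_y − 2195.1·2 − 2050 = 0 → B_y = 6440 N.
ΣM about B: M_B − (2195.1·2)·1.1 + 6300 + 600 − 2050·1.1 = 0 → M_B = 184.2 N·m.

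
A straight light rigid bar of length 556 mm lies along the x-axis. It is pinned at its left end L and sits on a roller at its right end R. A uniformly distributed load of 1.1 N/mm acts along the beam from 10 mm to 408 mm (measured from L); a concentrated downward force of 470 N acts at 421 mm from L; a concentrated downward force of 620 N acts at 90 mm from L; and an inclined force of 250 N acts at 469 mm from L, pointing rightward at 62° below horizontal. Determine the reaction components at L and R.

L_x = -117.4 N, L_y = 941.5 N, R_y = 807.0 N

Resultant of the distributed load: 1.1 × 398 = 437.8 N at 209 mm from L.
Moments about L: R_y·556 − (1.1·398)·209 − 470·421 − 620·90 − 250·sin62°·469 = 0 → R_y = 448696/556 = 807.007 ≈ 807.0 N.
ΣF_y = 0: L_y + 807.007 − 1.1·398 − 470 − 620 − 250·sin62° = 0 → L_y = 941.5 N.
ΣF_x = 0: L_x + 250·cos62° = 0 → L_x = -117.4 N.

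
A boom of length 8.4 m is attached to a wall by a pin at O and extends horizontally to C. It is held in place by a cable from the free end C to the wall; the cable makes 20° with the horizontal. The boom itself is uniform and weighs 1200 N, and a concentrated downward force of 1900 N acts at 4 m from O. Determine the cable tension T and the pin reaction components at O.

ΣM about O: T·sin20°·8.4 − 1200·4.2 − 1900·4 = 0 → T = 12640/(8.4·0.34202) = 4399.63 ≈ 4400 N.
ΣF_x = 0: O_x − T·cos20° = 0 → O_x = 4399.63 × 0.939693 = 4134 N.
ΣF_y = 0: O_y + T·sin20° − 1200 − 1900 = 0 → O_y = 3100 − 4399.63 × 0.34202 = 1595 N.

T = 4400 N, O_x = 4134 N, O_y = 1595 N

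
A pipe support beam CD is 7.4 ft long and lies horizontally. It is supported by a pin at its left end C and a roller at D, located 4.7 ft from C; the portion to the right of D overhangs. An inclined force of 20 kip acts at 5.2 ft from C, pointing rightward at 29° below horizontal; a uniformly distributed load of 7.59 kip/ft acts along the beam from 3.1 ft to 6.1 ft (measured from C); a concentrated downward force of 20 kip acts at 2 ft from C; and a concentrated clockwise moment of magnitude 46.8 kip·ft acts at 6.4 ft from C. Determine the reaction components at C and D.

Resultant of the distributed load: 7.59 × 3 = 22.77 kip at 4.6 ft from C.
Taking moments about C: D_y·4.7 − 20·sin29°·5.2 − (7.59·3)·4.6 − 20·2 − 46.8 = 0 → D_y = 241.962/4.7 = 51.4813 ≈ 51.48 kip.
ΣF_y = 0: C_y + 51.4813 − 20·sin29° − 7.59·3 − 20 = 0 → C_y = 0.9849 kip.
ΣF_x = 0: C_x + 20·cos29° = 0 → C_x = -17.49 kip.

C_x = -17.49 kip, C_y = 0.9849 kip, D_y = 51.48 kip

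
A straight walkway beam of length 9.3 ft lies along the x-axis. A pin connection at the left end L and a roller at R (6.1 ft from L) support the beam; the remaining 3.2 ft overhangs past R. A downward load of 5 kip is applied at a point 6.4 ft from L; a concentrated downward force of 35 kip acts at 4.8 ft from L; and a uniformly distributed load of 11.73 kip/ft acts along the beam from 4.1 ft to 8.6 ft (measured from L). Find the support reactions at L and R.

Resultant of the distributed load: 11.73 × 4.5 = 52.785 kip at 6.35 ft from L.
Moments about L: R_y·6.1 − 5·6.4 − 35·4.8 − (11.73·4.5)·6.35 = 0 → R_y = 535.18475/6.1 = 87.7352 ≈ 87.74 kip.
ΣF_y = 0: L_y + 87.7352 − 5 − 35 − 11.73·4.5 = 0 → L_y = 5.050 kip.
ΣF_x = 0: no horizontal applied forces, so L_x = 0.

L_x = 0, L_y = 5.050 kip, R_y = 87.74 kip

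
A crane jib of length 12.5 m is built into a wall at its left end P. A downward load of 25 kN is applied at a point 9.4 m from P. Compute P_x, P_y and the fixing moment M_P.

P_x = 0, P_y = 25.00 kN, M_P = 235.0 kN·m

ΣF_x = 0: P_x = 0.
ΣF_y = 0: P_y − 25 = 0 → P_y = 25.00 kN.
ΣM about P: M_P − 25·9.4 = 0 → M_P = 235.0 kN·m.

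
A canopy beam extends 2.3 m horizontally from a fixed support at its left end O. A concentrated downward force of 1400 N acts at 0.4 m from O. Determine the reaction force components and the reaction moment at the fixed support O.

ΣF_x = 0: O_x = 0.
ΣF_y = 0: O_y − 1400 = 0 → O_y = 1400 N.
ΣM about O: M_O − 1400·0.4 = 0 → M_O = 560.0 N·m.

O_x = 0, O_y = 1400 N, M_O = 560.0 N·m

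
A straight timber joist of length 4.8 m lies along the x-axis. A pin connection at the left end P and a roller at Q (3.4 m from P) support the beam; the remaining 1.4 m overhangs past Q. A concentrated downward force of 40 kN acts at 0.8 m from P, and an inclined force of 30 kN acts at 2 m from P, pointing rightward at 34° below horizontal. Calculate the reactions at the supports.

P_x = -24.87 kN, P_y = 37.50 kN, Q_y = 19.28 kN

Taking moments about P: Q_y·3.4 − 40·0.8 − 30·sin34°·2 = 0 → Q_y = 65.5516/3.4 = 19.2799 ≈ 19.28 kN.
ΣF_y = 0: P_y + 19.2799 − 40 − 30·sin34° = 0 → P_y = 37.50 kN.
ΣF_x = 0: P_x + 30·cos34° = 0 → P_x = -24.87 kN.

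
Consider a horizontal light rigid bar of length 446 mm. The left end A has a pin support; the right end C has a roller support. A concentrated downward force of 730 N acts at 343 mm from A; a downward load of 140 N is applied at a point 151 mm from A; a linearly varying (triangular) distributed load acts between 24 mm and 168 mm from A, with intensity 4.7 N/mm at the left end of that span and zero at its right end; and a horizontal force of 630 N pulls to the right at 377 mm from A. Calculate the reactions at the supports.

Resultant of the triangular load: ½ × 4.7 × 144 = 338.4 N, acting at 72 mm from A (one-third of the span from the peak).
Taking moments about A: C_y·446 − 730·343 − 140·151 − (½·4.7·144)·72 = 0 → C_y = 295894.8/446 = 663.441 ≈ 663.4 N.
ΣF_y = 0: A_y + 663.441 − 730 − 140 − ½·4.7·144 = 0 → A_y = 545.0 N.
ΣF_x = 0: A_x + 630 = 0 → A_x = -630.0 N.

A_x = -630.0 N, A_y = 545.0 N, C_y = 663.4 N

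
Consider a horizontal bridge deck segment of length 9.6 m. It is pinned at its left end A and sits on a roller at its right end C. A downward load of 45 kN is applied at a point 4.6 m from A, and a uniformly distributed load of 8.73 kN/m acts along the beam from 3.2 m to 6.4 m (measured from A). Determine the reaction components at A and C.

A_x = 0, A_y = 37.41 kN, C_y = 35.53 kN

Resultant of the distributed load: 8.73 × 3.2 = 27.936 kN at 4.8 m from A.
Taking moments about A: C_y·9.6 − 45·4.6 − (8.73·3.2)·4.8 = 0 → C_y = 341.0928/9.6 = 35.5305 ≈ 35.53 kN.
ΣF_y = 0: A_y + 35.5305 − 45 − 8.73·3.2 = 0 → A_y = 37.41 kN.
ΣF_x = 0: no horizontal applied forces, so A_x = 0.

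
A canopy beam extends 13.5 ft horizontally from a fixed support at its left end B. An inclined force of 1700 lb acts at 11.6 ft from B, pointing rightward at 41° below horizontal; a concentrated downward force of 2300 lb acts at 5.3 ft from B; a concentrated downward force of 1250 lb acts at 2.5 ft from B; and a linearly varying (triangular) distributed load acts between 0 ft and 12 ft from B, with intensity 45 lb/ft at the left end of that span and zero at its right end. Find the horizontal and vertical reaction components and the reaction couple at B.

B_x = -1283 lb, B_y = 4935 lb, M_B = 29330 lb·ft

Resultant of the triangular load: ½ × 45 × 12 = 270 lb, acting at 4 ft from B (one-third of the span from the peak).
ΣF_x = 0: B_x + 1700·cos41° = 0 → B_x = -1283 lb.
ΣF_y = 0: B_y − 1700·sin41° − 2300 − 1250 − ½·45·12 = 0 → B_y = 4935 lb.
ΣM about B: M_B − 1700·sin41°·11.6 − 2300·5.3 − 1250·2.5 − (½·45·12)·4 = 0 → M_B = 29330 lb·ft.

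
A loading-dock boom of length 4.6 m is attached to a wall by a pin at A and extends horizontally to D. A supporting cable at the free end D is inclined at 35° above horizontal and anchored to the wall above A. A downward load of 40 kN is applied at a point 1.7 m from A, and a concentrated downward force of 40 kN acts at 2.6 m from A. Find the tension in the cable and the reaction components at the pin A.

T = 65.19 kN, A_x = 53.40 kN, A_y = 42.61 kN

ΣM about A: T·sin35°·4.6 − 40·1.7 − 40·2.6 = 0 → T = 172/(4.6·0.573576) = 65.1898 ≈ 65.19 kN.
ΣF_x = 0: A_x − T·cos35° = 0 → A_x = 65.1898 × 0.819152 = 53.40 kN.
ΣF_y = 0: A_y + T·sin35° − 40 − 40 = 0 → A_y = 80 − 65.1898 × 0.573576 = 42.61 kN.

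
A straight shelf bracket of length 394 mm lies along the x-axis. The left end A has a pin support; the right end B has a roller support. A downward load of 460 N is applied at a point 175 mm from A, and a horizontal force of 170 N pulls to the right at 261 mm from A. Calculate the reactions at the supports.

Taking moments about A: B_y·394 − 460·175 = 0 → B_y = 80500/394 = 204.315 ≈ 204.3 N.
ΣF_y = 0: A_y + 204.315 − 460 = 0 → A_y = 255.7 N.
ΣF_x = 0: A_x + 170 = 0 → A_x = -170.0 N.

A_x = -170.0 N, A_y = 255.7 N, B_y = 204.3 N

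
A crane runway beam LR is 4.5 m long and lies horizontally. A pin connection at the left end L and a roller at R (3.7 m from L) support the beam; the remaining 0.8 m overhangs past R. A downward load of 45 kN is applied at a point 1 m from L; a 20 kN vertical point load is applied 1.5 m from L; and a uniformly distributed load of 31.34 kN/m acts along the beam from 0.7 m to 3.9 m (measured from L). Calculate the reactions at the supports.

Resultant of the distributed load: 31.34 × 3.2 = 100.288 kN at 2.3 m from L.
Moments about L: R_y·3.7 − 45·1 − 20·1.5 − (31.34·3.2)·2.3 = 0 → R_y = 305.6624/3.7 = 82.6115 ≈ 82.61 kN.
ΣF_y = 0: L_y + 82.6115 − 45 − 20 − 31.34·3.2 = 0 → L_y = 82.68 kN.
ΣF_x = 0: no horizontal applied forces, so L_x = 0.

L_x = 0, L_y = 82.68 kN, R_y = 82.61 kN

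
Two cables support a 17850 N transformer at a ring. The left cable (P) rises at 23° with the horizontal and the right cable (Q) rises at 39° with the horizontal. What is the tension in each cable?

T_P = 15710 N, T_Q = 18610 N

ΣF_x = 0: −T_P·cos23° + T_Q·cos39° = 0 → T_Q = 1.18447·T_P.
ΣF_y = 0: T_P·sin23° + T_Q·sin39° = 17850.
Substitute: T_P·(0.390731 + 1.18447·0.62932) = 17850 → T_P = 15711.1 ≈ 15710 N.
Then T_Q = 1.18447 × 15711.1 = 18610 N.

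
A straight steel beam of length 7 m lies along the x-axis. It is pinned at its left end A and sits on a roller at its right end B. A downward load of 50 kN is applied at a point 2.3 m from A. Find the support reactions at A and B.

A_x = 0, A_y = 33.57 kN, B_y = 16.43 kN

ΣM about A: B_y·7 − 50·2.3 = 0 → B_y = 115/7 = 16.4286 ≈ 16.43 kN.
ΣF_y = 0: A_y + 16.4286 − 50 = 0 → A_y = 33.57 kN.
ΣF_x = 0: no horizontal applied forces, so A_x = 0.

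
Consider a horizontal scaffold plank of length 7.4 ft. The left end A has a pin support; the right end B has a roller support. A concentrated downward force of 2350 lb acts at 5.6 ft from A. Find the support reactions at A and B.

Taking moments about A: B_y·7.4 − 2350·5.6 = 0 → B_y = 13160/7.4 = 1778.38 ≈ 1778 lb.
ΣF_y = 0: A_y + 1778.38 − 2350 = 0 → A_y = 571.6 lb.
ΣF_x = 0: no horizontal applied forces, so A_x = 0.

A_x = 0, A_y = 571.6 lb, B_y = 1778 lb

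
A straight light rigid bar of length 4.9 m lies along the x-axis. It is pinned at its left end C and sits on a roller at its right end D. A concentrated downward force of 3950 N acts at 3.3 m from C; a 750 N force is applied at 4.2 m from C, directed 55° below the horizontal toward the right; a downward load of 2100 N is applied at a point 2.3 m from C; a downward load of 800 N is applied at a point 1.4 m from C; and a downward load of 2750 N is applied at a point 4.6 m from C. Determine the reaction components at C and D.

Taking moments about C: D_y·4.9 − 3950·3.3 − 750·sin55°·4.2 − 2100·2.3 − 800·1.4 − 2750·4.6 = 0 → D_y = 34215.3/4.9 = 6982.71 ≈ 6983 N.
ΣF_y = 0: C_y + 6982.71 − 3950 − 750·sin55° − 2100 − 800 − 2750 = 0 → C_y = 3232 N.
ΣF_x = 0: C_x + 750·cos55° = 0 → C_x = -430.2 N.

C_x = -430.2 N, C_y = 3232 N, D_y = 6983 N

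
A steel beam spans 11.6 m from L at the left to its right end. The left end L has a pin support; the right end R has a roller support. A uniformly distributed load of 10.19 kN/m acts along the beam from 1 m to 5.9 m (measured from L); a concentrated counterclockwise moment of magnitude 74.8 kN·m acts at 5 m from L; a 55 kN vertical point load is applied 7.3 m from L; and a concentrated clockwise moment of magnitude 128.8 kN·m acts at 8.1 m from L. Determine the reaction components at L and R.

Resultant of the distributed load: 10.19 × 4.9 = 49.931 kN at 3.45 m from L.
Moments about L: R_y·11.6 − (10.19·4.9)·3.45 + 74.8 − 55·7.3 − 128.8 = 0 → R_y = 627.76195/11.6 = 54.1174 ≈ 54.12 kN.
ΣF_y = 0: L_y + 54.1174 − 10.19·4.9 − 55 = 0 → L_y = 50.81 kN.
ΣF_x = 0: no horizontal applied forces, so L_x = 0.

L_x = 0, L_y = 50.81 kN, R_y = 54.12 kN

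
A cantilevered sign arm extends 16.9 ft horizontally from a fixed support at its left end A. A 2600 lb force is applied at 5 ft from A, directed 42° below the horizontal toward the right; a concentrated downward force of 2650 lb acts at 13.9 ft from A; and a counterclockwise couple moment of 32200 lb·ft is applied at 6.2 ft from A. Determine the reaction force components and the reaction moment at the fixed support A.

A_x = -1932 lb, A_y = 4390 lb, M_A = 13330 lb·ft

ΣF_x = 0: A_x + 2600·cos42° = 0 → A_x = -1932 lb.
ΣF_y = 0: A_y − 2600·sin42° − 2650 = 0 → A_y = 4390 lb.
ΣM about A: M_A − 2600·sin42°·5 − 2650·13.9 + 32200 = 0 → M_A = 13330 lb·ft.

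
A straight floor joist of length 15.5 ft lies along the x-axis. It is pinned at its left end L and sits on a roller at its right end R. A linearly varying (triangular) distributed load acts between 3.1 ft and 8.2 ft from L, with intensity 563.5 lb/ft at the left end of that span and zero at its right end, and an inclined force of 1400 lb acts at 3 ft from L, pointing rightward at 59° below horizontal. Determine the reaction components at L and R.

L_x = -721.1 lb, L_y = 1960 lb, R_y = 677.2 lb

Resultant of the triangular load: ½ × 563.5 × 5.1 = 1436.925 lb, acting at 4.8 ft from L (one-third of the span from the peak).
Moments about L: R_y·15.5 − (½·563.5·5.1)·4.8 − 1400·sin59°·3 = 0 → R_y = 10497.3/15.5 = 677.245 ≈ 677.2 lb.
ΣF_y = 0: L_y + 677.245 − ½·563.5·5.1 − 1400·sin59° = 0 → L_y = 1960 lb.
ΣF_x = 0: L_x + 1400·cos59° = 0 → L_x = -721.1 lb.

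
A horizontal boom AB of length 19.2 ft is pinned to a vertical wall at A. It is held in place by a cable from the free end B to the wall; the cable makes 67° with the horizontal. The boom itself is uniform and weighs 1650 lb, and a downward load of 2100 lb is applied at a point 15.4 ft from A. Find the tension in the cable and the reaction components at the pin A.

T = 2726 lb, A_x = 1065 lb, A_y = 1241 lb

ΣM about A: T·sin67°·19.2 − 1650·9.6 − 2100·15.4 = 0 → T = 48180/(19.2·0.920505) = 2726.09 ≈ 2726 lb.
ΣF_x = 0: A_x − T·cos67° = 0 → A_x = 2726.09 × 0.390731 = 1065 lb.
ΣF_y = 0: A_y + T·sin67° − 1650 − 2100 = 0 → A_y = 3750 − 2726.09 × 0.920505 = 1241 lb.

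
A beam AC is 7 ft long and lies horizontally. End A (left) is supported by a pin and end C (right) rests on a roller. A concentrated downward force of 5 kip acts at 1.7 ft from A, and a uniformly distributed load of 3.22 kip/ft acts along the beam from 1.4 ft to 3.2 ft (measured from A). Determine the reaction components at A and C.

A_x = 0, A_y = 7.677 kip, C_y = 3.119 kip

Resultant of the distributed load: 3.22 × 1.8 = 5.796 kip at 2.3 ft from A.
Taking moments about A: C_y·7 − 5·1.7 − (3.22·1.8)·2.3 = 0 → C_y = 21.8308/7 = 3.11869 ≈ 3.119 kip.
ΣF_y = 0: A_y + 3.11869 − 5 − 3.22·1.8 = 0 → A_y = 7.677 kip.
ΣF_x = 0: no horizontal applied forces, so A_x = 0.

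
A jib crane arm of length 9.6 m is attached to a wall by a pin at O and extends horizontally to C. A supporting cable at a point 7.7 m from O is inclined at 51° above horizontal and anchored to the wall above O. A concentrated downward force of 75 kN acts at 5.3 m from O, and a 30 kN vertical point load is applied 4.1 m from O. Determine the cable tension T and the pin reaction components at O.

ΣM about O: T·sin51°·7.7 − 75·5.3 − 30·4.1 = 0 → T = 520.5/(7.7·0.777146) = 86.9816 ≈ 86.98 kN.
ΣF_x = 0: O_x − T·cos51° = 0 → O_x = 86.9816 × 0.62932 = 54.74 kN.
ΣF_y = 0: O_y + T·sin51° − 75 − 30 = 0 → O_y = 105 − 86.9816 × 0.777146 = 37.40 kN.

T = 86.98 kN, O_x = 54.74 kN, O_y = 37.40 kN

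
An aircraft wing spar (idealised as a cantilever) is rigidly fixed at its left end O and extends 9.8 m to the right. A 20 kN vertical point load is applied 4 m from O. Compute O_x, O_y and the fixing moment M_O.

O_x = 0, O_y = 20.00 kN, M_O = 80.00 kN·m

ΣF_x = 0: O_x = 0.
ΣF_y = 0: O_y − 20 = 0 → O_y = 20.00 kN.
ΣM about O: M_O − 20·4 = 0 → M_O = 80.00 kN·m.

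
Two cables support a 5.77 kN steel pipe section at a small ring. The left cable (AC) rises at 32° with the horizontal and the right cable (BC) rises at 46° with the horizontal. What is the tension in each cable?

ΣF_x = 0: −T_AC·cos32° + T_BC·cos46° = 0 → T_BC = 1.22081·T_AC.
ΣF_y = 0: T_AC·sin32° + T_BC·sin46° = 5.77.
Substitute: T_AC·(0.529919 + 1.22081·0.71934) = 5.77 → T_AC = 4.09773 ≈ 4.098 kN.
Then T_BC = 1.22081 × 4.09773 = 5.003 kN.

T_AC = 4.098 kN, T_BC = 5.003 kN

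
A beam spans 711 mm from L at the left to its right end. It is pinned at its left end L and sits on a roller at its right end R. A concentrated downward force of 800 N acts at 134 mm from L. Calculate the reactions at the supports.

Moments about L: R_y·711 − 800·134 = 0 → R_y = 107200/711 = 150.774 ≈ 150.8 N.
ΣF_y = 0: L_y + 150.774 − 800 = 0 → L_y = 649.2 N.
ΣF_x = 0: no horizontal applied forces, so L_x = 0.

L_x = 0, L_y = 649.2 N, R_y = 150.8 N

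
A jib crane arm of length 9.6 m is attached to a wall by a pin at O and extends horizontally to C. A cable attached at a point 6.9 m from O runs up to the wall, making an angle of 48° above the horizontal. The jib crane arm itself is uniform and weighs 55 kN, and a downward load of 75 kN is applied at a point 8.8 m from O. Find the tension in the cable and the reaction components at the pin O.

ΣM about O: T·sin48°·6.9 − 55·4.8 − 75·8.8 = 0 → T = 924/(6.9·0.743145) = 180.198 ≈ 180.2 kN.
ΣF_x = 0: O_x − T·cos48° = 0 → O_x = 180.198 × 0.669131 = 120.6 kN.
ΣF_y = 0: O_y + T·sin48° − 55 − 75 = 0 → O_y = 130 − 180.198 × 0.743145 = -3.913 kN.

T = 180.2 kN, O_x = 120.6 kN, O_y = -3.913 kN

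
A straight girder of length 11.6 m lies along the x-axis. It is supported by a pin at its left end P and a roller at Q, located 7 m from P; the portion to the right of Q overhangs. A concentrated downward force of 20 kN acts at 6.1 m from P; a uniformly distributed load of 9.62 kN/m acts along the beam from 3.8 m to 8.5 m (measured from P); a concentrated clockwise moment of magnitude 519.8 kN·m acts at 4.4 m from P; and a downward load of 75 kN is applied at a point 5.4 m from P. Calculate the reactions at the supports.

P_x = 0, P_y = -49.05 kN, Q_y = 189.3 kN

Resultant of the distributed load: 9.62 × 4.7 = 45.214 kN at 6.15 m from P.
Taking moments about P: Q_y·7 − 20·6.1 − (9.62·4.7)·6.15 − 519.8 − 75·5.4 = 0 → Q_y = 1324.8661/7 = 189.267 ≈ 189.3 kN.
ΣF_y = 0: P_y + 189.267 − 20 − 9.62·4.7 − 75 = 0 → P_y = -49.05 kN.
ΣF_x = 0: no horizontal applied forces, so P_x = 0.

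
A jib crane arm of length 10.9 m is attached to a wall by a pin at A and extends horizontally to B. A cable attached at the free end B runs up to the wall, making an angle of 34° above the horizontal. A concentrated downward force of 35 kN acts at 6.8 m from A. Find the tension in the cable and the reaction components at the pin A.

T = 39.05 kN, A_x = 32.37 kN, A_y = 13.17 kN

ΣM about A: T·sin34°·10.9 − 35·6.8 = 0 → T = 238/(10.9·0.559193) = 39.0471 ≈ 39.05 kN.
ΣF_x = 0: A_x − T·cos34° = 0 → A_x = 39.0471 × 0.829038 = 32.37 kN.
ΣF_y = 0: A_y + T·sin34° − 35 = 0 → A_y = 35 − 39.0471 × 0.559193 = 13.17 kN.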